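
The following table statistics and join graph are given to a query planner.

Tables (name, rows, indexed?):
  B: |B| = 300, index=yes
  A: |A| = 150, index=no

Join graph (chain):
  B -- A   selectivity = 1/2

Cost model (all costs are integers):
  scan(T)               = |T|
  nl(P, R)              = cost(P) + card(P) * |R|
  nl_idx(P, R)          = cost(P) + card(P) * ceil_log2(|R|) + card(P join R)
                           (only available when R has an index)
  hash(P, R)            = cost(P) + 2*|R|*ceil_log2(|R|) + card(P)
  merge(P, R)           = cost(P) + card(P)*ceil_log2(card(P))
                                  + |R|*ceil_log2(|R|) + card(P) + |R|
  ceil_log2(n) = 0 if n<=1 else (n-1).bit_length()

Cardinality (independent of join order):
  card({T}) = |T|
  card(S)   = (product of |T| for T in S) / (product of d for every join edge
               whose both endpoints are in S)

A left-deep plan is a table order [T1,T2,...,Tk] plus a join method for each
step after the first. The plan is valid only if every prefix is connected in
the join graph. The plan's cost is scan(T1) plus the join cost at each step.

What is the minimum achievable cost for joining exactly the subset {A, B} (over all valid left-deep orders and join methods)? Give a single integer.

3000

Selinger DP over subsets of {A,B}:
  {B}: scan cost=300, card=300
  {A}: scan cost=150, card=150
  {AB}: card=22500; try (A,hash)→3000, (B,merge)→4500, (A,merge)→4650, (B,hash)→5700, (B,nl_idx)→24000, (B,nl)→45150 …(+1); best=3000 via (A,hash)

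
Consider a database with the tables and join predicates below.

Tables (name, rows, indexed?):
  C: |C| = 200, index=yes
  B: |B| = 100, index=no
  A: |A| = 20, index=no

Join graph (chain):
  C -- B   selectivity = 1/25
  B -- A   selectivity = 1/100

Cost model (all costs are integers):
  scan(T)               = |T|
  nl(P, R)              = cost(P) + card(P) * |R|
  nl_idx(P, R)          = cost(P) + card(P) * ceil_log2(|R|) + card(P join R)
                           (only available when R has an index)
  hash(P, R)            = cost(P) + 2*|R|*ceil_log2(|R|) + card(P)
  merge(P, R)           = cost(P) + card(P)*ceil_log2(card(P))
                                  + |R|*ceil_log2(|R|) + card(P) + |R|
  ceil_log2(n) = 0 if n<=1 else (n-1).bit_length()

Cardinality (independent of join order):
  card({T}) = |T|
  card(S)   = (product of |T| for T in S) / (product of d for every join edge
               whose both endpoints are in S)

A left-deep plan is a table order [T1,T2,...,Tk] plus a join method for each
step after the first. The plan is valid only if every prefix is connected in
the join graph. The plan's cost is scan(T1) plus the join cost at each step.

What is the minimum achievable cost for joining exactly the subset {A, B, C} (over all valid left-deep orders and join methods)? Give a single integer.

720

Selinger DP over subsets of {A,B,C}:
  {C}: scan cost=200, card=200
  {B}: scan cost=100, card=100
  {A}: scan cost=20, card=20
  {BC}: card=800; try (C,nl_idx)→1700, (B,hash)→1800, (C,merge)→2700, (B,merge)→2800, (C,hash)→3400, (C,nl)→20100 …(+1); best=1700 via (C,nl_idx)
  {AB}: card=20; try (A,hash)→400, (B,merge)→940, (A,merge)→1020, (B,hash)→1440, (B,nl)→2020, (A,nl)→2100; best=400 via (A,hash)
  {ABC}: card=160; try (C,nl_idx)→720, (C,merge)→2320, (A,hash)→2700, (C,hash)→3620, (C,nl)→4400, (A,merge)→10620 …(+1); best=720 via (C,nl_idx)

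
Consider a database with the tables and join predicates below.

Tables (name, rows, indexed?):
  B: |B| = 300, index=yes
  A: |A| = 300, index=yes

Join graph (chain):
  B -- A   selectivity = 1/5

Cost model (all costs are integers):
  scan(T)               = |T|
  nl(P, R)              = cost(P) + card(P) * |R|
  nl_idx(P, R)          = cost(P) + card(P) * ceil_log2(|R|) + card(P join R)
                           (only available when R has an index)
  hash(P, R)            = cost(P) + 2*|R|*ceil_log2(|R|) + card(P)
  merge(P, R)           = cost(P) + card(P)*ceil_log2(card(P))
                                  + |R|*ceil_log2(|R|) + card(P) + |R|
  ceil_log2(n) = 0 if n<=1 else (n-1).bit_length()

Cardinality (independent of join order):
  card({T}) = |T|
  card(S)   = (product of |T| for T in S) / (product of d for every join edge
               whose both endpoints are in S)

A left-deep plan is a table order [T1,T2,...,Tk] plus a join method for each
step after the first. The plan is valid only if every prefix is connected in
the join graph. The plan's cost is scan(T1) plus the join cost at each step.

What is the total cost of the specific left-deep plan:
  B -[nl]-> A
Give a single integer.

90300

step 1: scan B: cost=300, card=300
step 2: join A via nl
    card(P join A) = 300*300/(5) = 18000
    cost = 300 + 300*300 = 90300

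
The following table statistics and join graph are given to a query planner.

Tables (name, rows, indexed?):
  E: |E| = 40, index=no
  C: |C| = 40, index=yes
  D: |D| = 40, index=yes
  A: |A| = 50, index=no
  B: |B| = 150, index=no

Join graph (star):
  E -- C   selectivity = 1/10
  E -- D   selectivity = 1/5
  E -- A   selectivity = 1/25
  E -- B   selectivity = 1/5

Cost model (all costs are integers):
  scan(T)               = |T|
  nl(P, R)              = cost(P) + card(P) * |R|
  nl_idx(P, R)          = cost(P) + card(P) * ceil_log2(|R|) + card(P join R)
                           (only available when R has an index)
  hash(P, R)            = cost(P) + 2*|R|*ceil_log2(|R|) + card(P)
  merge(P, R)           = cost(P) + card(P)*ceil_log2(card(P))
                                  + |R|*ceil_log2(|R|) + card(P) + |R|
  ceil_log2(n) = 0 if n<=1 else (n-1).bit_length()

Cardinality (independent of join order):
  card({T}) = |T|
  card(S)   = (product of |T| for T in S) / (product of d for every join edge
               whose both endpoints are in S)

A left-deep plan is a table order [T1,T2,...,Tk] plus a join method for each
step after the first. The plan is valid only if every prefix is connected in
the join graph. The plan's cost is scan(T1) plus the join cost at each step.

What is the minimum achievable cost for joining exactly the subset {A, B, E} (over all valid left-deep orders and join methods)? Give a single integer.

2570

Selinger DP over subsets of {A,B,E}:
  {E}: scan cost=40, card=40
  {A}: scan cost=50, card=50
  {B}: scan cost=150, card=150
  {AE}: card=80; try (E,hash)→580, (A,merge)→670, (E,merge)→680, (A,hash)→680, (A,nl)→2040, (E,nl)→2050; best=580 via (E,hash)
  {BE}: card=1200; try (E,hash)→780, (B,merge)→1670, (E,merge)→1780, (B,hash)→2480, (B,nl)→6040, (E,nl)→6150; best=780 via (E,hash)
  {ABE}: card=2400; try (B,merge)→2570, (A,hash)→2580, (B,hash)→3060, (B,nl)→12580, (A,merge)→15530, (A,nl)→60780; best=2570 via (B,merge)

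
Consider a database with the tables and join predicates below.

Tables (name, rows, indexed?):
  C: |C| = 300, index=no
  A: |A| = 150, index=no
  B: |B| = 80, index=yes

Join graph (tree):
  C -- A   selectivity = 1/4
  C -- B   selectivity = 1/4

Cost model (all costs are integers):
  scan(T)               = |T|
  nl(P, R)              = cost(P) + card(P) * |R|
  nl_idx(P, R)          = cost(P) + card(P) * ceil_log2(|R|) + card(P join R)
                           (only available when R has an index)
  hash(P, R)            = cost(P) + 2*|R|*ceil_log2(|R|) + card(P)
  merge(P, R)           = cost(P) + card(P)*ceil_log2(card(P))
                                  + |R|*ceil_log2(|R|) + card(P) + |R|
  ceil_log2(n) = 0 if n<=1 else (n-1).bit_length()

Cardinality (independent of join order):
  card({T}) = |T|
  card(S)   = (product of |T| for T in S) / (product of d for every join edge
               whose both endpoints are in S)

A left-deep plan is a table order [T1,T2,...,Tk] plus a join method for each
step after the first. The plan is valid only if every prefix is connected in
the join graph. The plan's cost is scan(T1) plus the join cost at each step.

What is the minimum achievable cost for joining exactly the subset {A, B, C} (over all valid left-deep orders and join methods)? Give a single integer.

Selinger DP over subsets of {A,B,C}:
  {C}: scan cost=300, card=300
  {A}: scan cost=150, card=150
  {B}: scan cost=80, card=80
  {AC}: card=11250; try (A,hash)→3000, (C,merge)→4500, (A,merge)→4650, (C,hash)→5700, (C,nl)→45150, (A,nl)→45300; best=3000 via (A,hash)
  {BC}: card=6000; try (B,hash)→1720, (C,merge)→3720, (B,merge)→3940, (C,hash)→5560, (B,nl_idx)→8400, (C,nl)→24080 …(+1); best=1720 via (B,hash)
  {ABC}: card=225000; try (A,hash)→10120, (B,hash)→15370, (A,merge)→87070, (B,merge)→172390, (B,nl_idx)→306750, (A,nl)→901720 …(+1); best=10120 via (A,hash)

10120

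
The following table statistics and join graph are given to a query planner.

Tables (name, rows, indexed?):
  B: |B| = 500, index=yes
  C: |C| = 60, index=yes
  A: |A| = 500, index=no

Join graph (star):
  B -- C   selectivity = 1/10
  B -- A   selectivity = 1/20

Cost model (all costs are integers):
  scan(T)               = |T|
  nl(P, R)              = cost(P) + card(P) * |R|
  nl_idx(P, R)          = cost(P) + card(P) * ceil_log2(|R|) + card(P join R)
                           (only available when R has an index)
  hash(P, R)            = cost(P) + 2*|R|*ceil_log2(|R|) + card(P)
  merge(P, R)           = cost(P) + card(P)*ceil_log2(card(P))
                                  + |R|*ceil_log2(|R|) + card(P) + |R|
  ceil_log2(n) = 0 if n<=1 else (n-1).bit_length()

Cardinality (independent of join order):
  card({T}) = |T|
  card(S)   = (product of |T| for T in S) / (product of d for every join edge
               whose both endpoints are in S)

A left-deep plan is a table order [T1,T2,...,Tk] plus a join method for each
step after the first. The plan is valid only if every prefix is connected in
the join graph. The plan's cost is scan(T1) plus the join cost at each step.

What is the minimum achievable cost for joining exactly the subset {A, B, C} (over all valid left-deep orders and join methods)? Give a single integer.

13720

Selinger DP over subsets of {A,B,C}:
  {B}: scan cost=500, card=500
  {C}: scan cost=60, card=60
  {A}: scan cost=500, card=500
  {BC}: card=3000; try (C,hash)→1720, (B,nl_idx)→3600, (B,merge)→5480, (C,merge)→5920, (C,nl_idx)→6500, (B,hash)→9120 …(+2); best=1720 via (C,hash)
  {AB}: card=12500; try (B,hash)→10000, (A,hash)→10000, (B,merge)→10500, (A,merge)→10500, (B,nl_idx)→17500, (B,nl)→250500 …(+1); best=10000 via (B,hash)
  {ABC}: card=75000; try (A,hash)→13720, (C,hash)→23220, (A,merge)→45720, (C,nl_idx)→160000, (C,merge)→197920, (C,nl)→760000 …(+1); best=13720 via (A,hash)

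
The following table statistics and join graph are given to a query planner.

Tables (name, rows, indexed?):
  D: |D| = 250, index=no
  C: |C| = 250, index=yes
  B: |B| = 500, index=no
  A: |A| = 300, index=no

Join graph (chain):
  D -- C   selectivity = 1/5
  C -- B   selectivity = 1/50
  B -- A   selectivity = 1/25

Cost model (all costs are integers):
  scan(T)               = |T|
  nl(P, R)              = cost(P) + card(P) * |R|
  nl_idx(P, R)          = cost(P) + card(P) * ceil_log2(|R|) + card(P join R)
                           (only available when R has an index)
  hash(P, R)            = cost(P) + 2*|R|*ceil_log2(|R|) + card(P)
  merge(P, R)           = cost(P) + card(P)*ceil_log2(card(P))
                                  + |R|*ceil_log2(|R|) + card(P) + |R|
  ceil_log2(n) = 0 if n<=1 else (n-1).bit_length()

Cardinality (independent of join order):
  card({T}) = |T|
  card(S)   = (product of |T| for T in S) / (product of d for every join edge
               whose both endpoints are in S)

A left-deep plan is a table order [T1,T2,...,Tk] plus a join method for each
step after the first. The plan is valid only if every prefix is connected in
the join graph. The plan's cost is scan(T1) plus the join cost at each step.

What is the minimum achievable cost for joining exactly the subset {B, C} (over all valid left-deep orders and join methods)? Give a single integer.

5000

Selinger DP over subsets of {B,C}:
  {C}: scan cost=250, card=250
  {B}: scan cost=500, card=500
  {BC}: card=2500; try (C,hash)→5000, (C,nl_idx)→7000, (B,merge)→7500, (C,merge)→7750, (B,hash)→9500, (B,nl)→125250 …(+1); best=5000 via (C,hash)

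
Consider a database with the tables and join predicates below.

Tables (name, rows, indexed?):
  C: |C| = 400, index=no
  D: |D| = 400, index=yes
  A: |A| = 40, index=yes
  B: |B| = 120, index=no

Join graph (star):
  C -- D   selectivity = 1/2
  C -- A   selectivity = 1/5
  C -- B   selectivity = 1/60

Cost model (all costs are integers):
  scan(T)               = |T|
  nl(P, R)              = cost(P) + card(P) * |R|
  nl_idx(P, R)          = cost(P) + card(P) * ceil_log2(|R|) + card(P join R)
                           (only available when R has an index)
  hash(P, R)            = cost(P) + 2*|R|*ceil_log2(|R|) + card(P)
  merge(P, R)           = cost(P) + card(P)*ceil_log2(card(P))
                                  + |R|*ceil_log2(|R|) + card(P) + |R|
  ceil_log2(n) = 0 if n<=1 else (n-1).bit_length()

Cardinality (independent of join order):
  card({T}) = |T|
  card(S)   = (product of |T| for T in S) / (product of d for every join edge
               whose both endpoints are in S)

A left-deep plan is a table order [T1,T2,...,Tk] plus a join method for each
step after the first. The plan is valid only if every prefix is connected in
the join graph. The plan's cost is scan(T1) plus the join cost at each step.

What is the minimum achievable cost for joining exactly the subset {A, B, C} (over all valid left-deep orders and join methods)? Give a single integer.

Selinger DP over subsets of {A,B,C}:
  {C}: scan cost=400, card=400
  {A}: scan cost=40, card=40
  {B}: scan cost=120, card=120
  {AC}: card=3200; try (A,hash)→1280, (C,merge)→4320, (A,merge)→4680, (A,nl_idx)→6000, (C,hash)→7280, (C,nl)→16040 …(+1); best=1280 via (A,hash)
  {BC}: card=800; try (B,hash)→2480, (C,merge)→5080, (B,merge)→5360, (C,hash)→7440, (C,nl)→48120, (B,nl)→48400; best=2480 via (B,hash)
  {ABC}: card=6400; try (A,hash)→3760, (B,hash)→6160, (A,merge)→11560, (A,nl_idx)→13680, (A,nl)→34480, (B,merge)→43840 …(+1); best=3760 via (A,hash)

3760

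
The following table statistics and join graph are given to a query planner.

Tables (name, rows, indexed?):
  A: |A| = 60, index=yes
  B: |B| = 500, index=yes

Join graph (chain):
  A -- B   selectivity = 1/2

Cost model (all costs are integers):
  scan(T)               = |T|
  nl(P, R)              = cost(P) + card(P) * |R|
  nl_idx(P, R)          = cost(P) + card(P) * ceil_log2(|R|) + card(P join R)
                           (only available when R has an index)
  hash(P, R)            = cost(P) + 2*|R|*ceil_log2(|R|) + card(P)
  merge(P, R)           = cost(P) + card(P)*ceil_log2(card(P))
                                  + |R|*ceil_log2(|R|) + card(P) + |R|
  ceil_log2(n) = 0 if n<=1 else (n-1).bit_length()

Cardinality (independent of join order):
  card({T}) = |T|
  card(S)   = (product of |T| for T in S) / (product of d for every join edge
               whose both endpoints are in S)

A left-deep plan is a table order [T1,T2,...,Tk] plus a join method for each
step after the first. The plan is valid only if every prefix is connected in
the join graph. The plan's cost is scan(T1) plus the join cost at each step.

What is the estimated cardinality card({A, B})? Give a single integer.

15000

Tables in S: A(60), B(500)
Edges inside S: A-B(d=2)
numerator = 60 * 500 = 30000
denominator = 2 = 2
card(S) = 30000 / 2 = 15000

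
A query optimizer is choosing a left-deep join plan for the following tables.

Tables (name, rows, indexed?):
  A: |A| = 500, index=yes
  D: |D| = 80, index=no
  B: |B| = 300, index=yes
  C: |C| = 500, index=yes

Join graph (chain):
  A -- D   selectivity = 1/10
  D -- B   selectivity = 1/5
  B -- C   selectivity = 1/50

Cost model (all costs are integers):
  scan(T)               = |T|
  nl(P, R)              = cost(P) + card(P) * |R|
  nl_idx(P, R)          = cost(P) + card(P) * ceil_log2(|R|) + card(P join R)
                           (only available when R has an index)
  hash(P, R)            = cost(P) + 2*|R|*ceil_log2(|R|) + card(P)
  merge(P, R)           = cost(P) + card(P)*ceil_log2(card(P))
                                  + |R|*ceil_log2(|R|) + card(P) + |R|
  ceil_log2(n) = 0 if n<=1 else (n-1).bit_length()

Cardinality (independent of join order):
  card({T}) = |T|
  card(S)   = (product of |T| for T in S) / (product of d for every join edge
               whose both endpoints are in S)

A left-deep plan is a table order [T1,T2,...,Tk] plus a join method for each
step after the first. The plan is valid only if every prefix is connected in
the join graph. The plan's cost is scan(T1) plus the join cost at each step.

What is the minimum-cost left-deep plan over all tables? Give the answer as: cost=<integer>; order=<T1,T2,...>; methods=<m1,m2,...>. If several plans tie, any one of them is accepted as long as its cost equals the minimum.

Selinger DP (subsets sized 1..n):
  {A}: scan cost=500, card=500
  {D}: scan cost=80, card=80
  {B}: scan cost=300, card=300
  {C}: scan cost=500, card=500
  {AD}: card=4000; try (D,hash)→2120, (A,nl_idx)→4800, (A,merge)→5720, (D,merge)→6140, (A,hash)→9160, (A,nl)→40080 …(+1); best=2120 via (D,hash)
  {BD}: card=4800; try (D,hash)→1720, (B,merge)→3720, (D,merge)→3940, (B,hash)→5560, (B,nl_idx)→5600, (B,nl)→24080 …(+1); best=1720 via (D,hash)
  {BC}: card=3000; try (C,nl_idx)→6000, (B,hash)→6400, (B,nl_idx)→8000, (C,merge)→8300, (B,merge)→8500, (C,hash)→9600 …(+2); best=6000 via (C,nl_idx)
  {ABD}: card=240000; try (B,hash)→11520, (A,hash)→15520, (B,merge)→57120, (A,merge)→73920, (B,nl_idx)→278120, (A,nl_idx)→284920 …(+2); best=11520 via (B,hash)
  {BCD}: card=48000; try (D,hash)→10120, (C,hash)→15520, (D,merge)→45640, (C,merge)→73920, (C,nl_idx)→92920, (D,nl)→246000 …(+1); best=10120 via (D,hash)
  {ABCD}: card=2400000; try (A,hash)→67120, (C,hash)→260520, (A,merge)→831120, (A,nl_idx)→2842120, (C,nl_idx)→4571520, (C,merge)→4576520 …(+2); best=67120 via (A,hash)

cost=67120; order=B,C,D,A; methods=nl_idx,hash,hash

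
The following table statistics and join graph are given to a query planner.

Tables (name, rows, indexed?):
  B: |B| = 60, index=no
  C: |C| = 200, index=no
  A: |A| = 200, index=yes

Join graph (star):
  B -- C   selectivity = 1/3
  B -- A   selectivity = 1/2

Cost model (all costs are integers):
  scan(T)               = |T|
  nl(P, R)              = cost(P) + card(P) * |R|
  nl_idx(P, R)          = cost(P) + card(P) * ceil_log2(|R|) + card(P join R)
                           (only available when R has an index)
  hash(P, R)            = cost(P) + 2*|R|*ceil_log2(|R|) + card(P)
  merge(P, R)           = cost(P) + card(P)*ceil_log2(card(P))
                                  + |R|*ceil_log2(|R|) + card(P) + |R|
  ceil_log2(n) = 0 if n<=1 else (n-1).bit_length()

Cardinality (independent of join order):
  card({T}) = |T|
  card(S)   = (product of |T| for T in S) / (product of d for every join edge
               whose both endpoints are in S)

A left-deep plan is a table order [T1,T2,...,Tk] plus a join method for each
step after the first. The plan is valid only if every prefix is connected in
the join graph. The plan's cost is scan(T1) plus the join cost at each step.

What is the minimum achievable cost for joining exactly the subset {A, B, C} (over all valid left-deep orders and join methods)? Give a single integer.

Selinger DP over subsets of {A,B,C}:
  {B}: scan cost=60, card=60
  {C}: scan cost=200, card=200
  {A}: scan cost=200, card=200
  {BC}: card=4000; try (B,hash)→1120, (C,merge)→2280, (B,merge)→2420, (C,hash)→3320, (C,nl)→12060, (B,nl)→12200; best=1120 via (B,hash)
  {AB}: card=6000; try (B,hash)→1120, (A,merge)→2280, (B,merge)→2420, (A,hash)→3320, (A,nl_idx)→6540, (A,nl)→12060 …(+1); best=1120 via (B,hash)
  {ABC}: card=400000; try (A,hash)→8320, (C,hash)→10320, (A,merge)→54920, (C,merge)→86920, (A,nl_idx)→433120, (A,nl)→801120 …(+1); best=8320 via (A,hash)

8320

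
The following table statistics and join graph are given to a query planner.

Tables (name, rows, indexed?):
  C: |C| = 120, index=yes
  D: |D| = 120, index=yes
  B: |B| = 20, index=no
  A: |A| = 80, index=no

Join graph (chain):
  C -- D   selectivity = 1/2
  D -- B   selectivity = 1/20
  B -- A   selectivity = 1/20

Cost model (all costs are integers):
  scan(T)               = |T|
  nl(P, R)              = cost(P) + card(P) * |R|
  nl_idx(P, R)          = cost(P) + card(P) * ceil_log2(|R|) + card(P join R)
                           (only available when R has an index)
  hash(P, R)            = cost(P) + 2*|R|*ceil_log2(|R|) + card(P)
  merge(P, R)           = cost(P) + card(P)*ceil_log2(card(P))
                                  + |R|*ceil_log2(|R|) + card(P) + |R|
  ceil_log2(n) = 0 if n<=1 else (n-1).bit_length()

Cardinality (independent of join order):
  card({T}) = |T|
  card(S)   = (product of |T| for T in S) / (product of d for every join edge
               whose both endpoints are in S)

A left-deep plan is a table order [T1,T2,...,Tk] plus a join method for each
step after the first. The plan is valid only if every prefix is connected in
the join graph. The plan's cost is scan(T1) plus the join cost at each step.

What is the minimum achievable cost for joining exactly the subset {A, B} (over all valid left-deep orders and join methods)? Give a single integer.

Selinger DP over subsets of {A,B}:
  {B}: scan cost=20, card=20
  {A}: scan cost=80, card=80
  {AB}: card=80; try (B,hash)→360, (A,merge)→780, (B,merge)→840, (A,hash)→1160, (A,nl)→1620, (B,nl)→1680; best=360 via (B,hash)

360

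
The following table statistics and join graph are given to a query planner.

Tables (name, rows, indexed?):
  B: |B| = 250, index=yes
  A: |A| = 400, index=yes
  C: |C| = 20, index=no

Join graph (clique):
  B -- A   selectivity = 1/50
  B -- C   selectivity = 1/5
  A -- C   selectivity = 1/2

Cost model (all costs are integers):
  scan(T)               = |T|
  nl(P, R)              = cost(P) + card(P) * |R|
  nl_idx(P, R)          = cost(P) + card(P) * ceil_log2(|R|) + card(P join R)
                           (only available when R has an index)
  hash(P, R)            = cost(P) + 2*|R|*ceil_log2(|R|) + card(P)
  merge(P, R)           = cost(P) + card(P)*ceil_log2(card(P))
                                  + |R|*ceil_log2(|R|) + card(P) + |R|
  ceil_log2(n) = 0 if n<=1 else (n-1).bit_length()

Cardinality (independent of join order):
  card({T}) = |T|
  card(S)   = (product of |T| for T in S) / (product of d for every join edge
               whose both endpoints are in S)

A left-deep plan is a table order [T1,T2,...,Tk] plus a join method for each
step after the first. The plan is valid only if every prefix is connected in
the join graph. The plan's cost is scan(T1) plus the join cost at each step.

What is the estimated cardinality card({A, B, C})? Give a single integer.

Tables in S: A(400), B(250), C(20)
Edges inside S: B-A(d=50), B-C(d=5), A-C(d=2)
numerator = 400 * 250 * 20 = 2000000
denominator = 50 * 5 * 2 = 500
card(S) = 2000000 / 500 = 4000

4000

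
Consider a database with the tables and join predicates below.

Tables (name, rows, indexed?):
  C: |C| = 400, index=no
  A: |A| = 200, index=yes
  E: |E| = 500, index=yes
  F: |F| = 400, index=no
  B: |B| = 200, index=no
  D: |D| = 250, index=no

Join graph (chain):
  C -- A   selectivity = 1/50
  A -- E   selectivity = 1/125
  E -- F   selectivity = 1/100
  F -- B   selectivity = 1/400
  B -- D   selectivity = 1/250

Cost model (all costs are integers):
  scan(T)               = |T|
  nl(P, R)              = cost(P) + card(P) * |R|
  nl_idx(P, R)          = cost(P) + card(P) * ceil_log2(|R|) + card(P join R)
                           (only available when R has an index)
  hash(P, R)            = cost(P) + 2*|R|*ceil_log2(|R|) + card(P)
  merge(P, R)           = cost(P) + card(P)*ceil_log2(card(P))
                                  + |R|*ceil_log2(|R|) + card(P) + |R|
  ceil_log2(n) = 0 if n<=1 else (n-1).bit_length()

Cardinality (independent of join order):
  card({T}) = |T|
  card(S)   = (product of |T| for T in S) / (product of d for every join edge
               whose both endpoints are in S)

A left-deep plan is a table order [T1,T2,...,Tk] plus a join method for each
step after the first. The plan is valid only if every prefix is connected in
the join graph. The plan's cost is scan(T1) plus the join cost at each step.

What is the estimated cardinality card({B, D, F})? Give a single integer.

200

Tables in S: B(200), D(250), F(400)
Edges inside S: F-B(d=400), B-D(d=250)
numerator = 200 * 250 * 400 = 20000000
denominator = 400 * 250 = 100000
card(S) = 20000000 / 100000 = 200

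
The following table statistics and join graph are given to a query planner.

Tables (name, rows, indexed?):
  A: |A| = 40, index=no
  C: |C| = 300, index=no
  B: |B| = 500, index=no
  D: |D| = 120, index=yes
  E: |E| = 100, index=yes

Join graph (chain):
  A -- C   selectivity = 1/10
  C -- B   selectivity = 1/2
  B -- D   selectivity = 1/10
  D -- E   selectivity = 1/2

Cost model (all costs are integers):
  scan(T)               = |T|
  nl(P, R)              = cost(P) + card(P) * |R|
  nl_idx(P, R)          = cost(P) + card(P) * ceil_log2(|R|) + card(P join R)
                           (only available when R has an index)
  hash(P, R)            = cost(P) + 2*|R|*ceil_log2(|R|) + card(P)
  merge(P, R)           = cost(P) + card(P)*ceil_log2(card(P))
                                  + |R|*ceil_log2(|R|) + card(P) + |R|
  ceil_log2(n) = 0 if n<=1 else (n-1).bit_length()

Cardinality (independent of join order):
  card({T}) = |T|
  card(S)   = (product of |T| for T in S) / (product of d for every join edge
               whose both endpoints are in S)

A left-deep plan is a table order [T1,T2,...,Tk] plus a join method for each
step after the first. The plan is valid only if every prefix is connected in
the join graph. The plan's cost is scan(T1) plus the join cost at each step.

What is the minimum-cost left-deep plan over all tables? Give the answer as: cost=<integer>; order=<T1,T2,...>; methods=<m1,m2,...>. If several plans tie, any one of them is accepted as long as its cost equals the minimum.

Selinger DP (subsets sized 1..n):
  {A}: scan cost=40, card=40
  {C}: scan cost=300, card=300
  {B}: scan cost=500, card=500
  {D}: scan cost=120, card=120
  {E}: scan cost=100, card=100
  {AC}: card=1200; try (A,hash)→1080, (C,merge)→3320, (A,merge)→3580, (C,hash)→5480, (C,nl)→12040, (A,nl)→12300; best=1080 via (A,hash)
  {BC}: card=75000; try (C,hash)→6400, (B,merge)→8300, (C,merge)→8500, (B,hash)→9600, (B,nl)→150300, (C,nl)→150500; best=6400 via (C,hash)
  {BD}: card=6000; try (D,hash)→2680, (B,merge)→6080, (D,merge)→6460, (B,hash)→9240, (D,nl_idx)→10000, (B,nl)→60120 …(+1); best=2680 via (D,hash)
  {DE}: card=6000; try (E,hash)→1640, (D,merge)→1860, (E,merge)→1880, (D,hash)→1880, (D,nl_idx)→6800, (E,nl_idx)→6960 …(+2); best=1640 via (E,hash)
  {ABC}: card=300000; try (B,hash)→11280, (B,merge)→20480, (A,hash)→81880, (B,nl)→601080, (A,merge)→1356680, (A,nl)→3006400; best=11280 via (B,hash)
  {BCD}: card=900000; try (C,hash)→14080, (D,hash)→83080, (C,merge)→89680, (D,merge)→1357360, (D,nl_idx)→1431400, (C,nl)→1802680 …(+1); best=14080 via (C,hash)
  {BDE}: card=300000; try (E,hash)→10080, (B,hash)→16640, (E,merge)→87480, (B,merge)→90640, (E,nl_idx)→344680, (E,nl)→602680 …(+1); best=10080 via (E,hash)
  {ABCD}: card=3600000; try (D,hash)→312960, (A,hash)→914560, (D,nl_idx)→5711280, (D,merge)→6012240, (A,merge)→18914360, (D,nl)→36011280 …(+1); best=312960 via (D,hash)
  {BCDE}: card=45000000; try (C,hash)→315480, (E,hash)→915480, (C,merge)→6013080, (E,merge)→18914880, (E,nl_idx)→51314080, (C,nl)→90010080 …(+1); best=315480 via (C,hash)
  {ABCDE}: card=180000000; try (E,hash)→3914360, (A,hash)→45315960, (E,merge)→83113760, (E,nl_idx)→205512960, (E,nl)→360312960, (A,merge)→1215315760 …(+1); best=3914360 via (E,hash)

cost=3914360; order=C,A,B,D,E; methods=hash,hash,hash,hash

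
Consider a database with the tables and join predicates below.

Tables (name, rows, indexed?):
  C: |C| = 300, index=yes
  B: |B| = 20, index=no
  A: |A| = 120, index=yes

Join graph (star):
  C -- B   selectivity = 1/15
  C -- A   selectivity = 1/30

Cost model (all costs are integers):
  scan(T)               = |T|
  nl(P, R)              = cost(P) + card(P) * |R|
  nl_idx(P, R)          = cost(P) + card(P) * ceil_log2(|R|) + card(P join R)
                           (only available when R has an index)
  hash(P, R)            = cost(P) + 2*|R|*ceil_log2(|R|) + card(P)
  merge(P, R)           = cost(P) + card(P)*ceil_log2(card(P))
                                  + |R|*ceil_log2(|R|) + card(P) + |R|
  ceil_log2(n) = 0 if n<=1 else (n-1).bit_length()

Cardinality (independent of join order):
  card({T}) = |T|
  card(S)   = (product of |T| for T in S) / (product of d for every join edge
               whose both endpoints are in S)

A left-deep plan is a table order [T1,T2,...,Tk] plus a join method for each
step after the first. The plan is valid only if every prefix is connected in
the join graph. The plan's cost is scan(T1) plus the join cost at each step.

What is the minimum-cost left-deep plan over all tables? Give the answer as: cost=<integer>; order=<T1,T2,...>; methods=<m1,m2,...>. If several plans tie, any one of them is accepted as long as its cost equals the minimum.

Selinger DP (subsets sized 1..n):
  {C}: scan cost=300, card=300
  {B}: scan cost=20, card=20
  {A}: scan cost=120, card=120
  {BC}: card=400; try (C,nl_idx)→600, (B,hash)→800, (C,merge)→3140, (B,merge)→3420, (C,hash)→5440, (C,nl)→6020 …(+1); best=600 via (C,nl_idx)
  {AC}: card=1200; try (A,hash)→2280, (C,nl_idx)→2400, (A,nl_idx)→3600, (C,merge)→4080, (A,merge)→4260, (C,hash)→5640 …(+2); best=2280 via (A,hash)
  {ABC}: card=1600; try (A,hash)→2680, (B,hash)→3680, (A,nl_idx)→5000, (A,merge)→5560, (B,merge)→16800, (B,nl)→26280 …(+1); best=2680 via (A,hash)

cost=2680; order=B,C,A; methods=nl_idx,hash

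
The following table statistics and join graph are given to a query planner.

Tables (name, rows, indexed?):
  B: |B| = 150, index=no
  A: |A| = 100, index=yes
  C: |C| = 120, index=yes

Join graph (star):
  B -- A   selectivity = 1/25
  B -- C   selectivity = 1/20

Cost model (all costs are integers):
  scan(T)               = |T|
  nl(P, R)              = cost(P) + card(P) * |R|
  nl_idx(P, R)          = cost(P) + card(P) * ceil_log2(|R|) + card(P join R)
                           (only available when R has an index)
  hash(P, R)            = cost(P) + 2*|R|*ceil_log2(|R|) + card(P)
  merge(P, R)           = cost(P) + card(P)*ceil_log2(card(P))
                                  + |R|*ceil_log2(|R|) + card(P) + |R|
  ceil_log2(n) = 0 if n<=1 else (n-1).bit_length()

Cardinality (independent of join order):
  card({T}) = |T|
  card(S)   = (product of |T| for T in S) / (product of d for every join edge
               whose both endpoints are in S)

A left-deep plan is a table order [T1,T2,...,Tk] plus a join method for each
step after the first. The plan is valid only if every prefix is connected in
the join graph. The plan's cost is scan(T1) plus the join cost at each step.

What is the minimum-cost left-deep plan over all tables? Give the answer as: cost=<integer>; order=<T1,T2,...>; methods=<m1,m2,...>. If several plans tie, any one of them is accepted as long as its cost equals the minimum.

Selinger DP (subsets sized 1..n):
  {B}: scan cost=150, card=150
  {A}: scan cost=100, card=100
  {C}: scan cost=120, card=120
  {AB}: card=600; try (A,hash)→1700, (A,nl_idx)→1800, (B,merge)→2250, (A,merge)→2300, (B,hash)→2600, (B,nl)→15100 …(+1); best=1700 via (A,hash)
  {BC}: card=900; try (C,hash)→1980, (C,nl_idx)→2100, (B,merge)→2430, (C,merge)→2460, (B,hash)→2640, (B,nl)→18120 …(+1); best=1980 via (C,hash)
  {ABC}: card=3600; try (C,hash)→3980, (A,hash)→4280, (C,merge)→9260, (C,nl_idx)→9500, (A,nl_idx)→11880, (A,merge)→12680 …(+2); best=3980 via (C,hash)

cost=3980; order=B,A,C; methods=hash,hash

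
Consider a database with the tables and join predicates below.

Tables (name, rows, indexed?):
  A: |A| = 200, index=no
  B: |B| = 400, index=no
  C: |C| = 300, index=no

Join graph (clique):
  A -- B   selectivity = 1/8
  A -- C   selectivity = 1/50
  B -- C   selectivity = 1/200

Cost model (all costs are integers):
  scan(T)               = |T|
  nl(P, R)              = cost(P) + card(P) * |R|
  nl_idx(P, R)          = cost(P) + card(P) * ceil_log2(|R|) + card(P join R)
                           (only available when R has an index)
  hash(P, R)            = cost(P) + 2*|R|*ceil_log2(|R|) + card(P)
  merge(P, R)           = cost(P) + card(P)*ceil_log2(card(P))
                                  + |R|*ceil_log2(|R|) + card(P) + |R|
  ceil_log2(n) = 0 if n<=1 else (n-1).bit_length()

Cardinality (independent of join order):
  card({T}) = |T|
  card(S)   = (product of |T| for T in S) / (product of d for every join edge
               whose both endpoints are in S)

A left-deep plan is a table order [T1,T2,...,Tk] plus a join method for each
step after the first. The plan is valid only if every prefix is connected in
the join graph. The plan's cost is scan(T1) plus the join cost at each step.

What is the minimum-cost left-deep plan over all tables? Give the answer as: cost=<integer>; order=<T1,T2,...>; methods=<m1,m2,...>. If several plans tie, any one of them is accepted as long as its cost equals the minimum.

Selinger DP (subsets sized 1..n):
  {A}: scan cost=200, card=200
  {B}: scan cost=400, card=400
  {C}: scan cost=300, card=300
  {AB}: card=10000; try (A,hash)→4000, (B,merge)→6000, (A,merge)→6200, (B,hash)→7600, (B,nl)→80200, (A,nl)→80400; best=4000 via (A,hash)
  {AC}: card=1200; try (A,hash)→3800, (C,merge)→5000, (A,merge)→5100, (C,hash)→5800, (C,nl)→60200, (A,nl)→60300; best=3800 via (A,hash)
  {BC}: card=600; try (C,hash)→6200, (B,merge)→7300, (C,merge)→7400, (B,hash)→7800, (B,nl)→120300, (C,nl)→120400; best=6200 via (C,hash)
  {ABC}: card=300; try (A,hash)→10000, (B,hash)→12200, (A,merge)→14600, (C,hash)→19400, (B,merge)→22200, (A,nl)→126200 …(+3); best=10000 via (A,hash)

cost=10000; order=B,C,A; methods=hash,hash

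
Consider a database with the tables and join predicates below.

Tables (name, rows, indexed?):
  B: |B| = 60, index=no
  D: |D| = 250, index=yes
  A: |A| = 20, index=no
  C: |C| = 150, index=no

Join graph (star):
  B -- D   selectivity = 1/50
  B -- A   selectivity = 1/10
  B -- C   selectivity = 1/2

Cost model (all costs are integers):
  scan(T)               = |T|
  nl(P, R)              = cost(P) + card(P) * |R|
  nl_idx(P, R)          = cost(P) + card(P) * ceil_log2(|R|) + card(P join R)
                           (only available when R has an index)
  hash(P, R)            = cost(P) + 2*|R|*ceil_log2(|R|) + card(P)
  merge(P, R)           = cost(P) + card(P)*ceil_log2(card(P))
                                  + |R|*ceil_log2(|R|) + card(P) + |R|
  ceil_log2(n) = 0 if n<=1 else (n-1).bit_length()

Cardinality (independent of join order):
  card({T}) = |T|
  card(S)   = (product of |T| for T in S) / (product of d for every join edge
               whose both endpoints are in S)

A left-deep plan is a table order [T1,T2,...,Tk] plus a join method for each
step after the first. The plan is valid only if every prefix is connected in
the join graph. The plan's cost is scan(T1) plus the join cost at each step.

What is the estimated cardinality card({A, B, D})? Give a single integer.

600

Tables in S: A(20), B(60), D(250)
Edges inside S: B-D(d=50), B-A(d=10)
numerator = 20 * 60 * 250 = 300000
denominator = 50 * 10 = 500
card(S) = 300000 / 500 = 600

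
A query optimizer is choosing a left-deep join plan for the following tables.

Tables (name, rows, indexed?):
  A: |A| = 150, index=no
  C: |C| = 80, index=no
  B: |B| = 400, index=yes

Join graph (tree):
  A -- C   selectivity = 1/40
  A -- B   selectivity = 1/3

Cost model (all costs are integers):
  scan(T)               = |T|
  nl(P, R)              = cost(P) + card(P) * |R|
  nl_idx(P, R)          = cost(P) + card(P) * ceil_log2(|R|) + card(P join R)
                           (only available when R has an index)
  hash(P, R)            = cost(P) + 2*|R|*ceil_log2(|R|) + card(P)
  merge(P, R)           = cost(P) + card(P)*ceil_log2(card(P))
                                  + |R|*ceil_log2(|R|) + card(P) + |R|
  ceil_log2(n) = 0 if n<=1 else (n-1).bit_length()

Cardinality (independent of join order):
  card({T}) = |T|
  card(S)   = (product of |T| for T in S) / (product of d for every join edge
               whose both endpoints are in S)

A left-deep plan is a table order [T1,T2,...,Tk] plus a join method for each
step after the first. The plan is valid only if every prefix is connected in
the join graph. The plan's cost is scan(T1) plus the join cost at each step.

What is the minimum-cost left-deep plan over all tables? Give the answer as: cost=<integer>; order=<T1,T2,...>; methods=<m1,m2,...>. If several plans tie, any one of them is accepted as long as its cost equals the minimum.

Selinger DP (subsets sized 1..n):
  {A}: scan cost=150, card=150
  {C}: scan cost=80, card=80
  {B}: scan cost=400, card=400
  {AC}: card=300; try (C,hash)→1420, (A,merge)→2070, (C,merge)→2140, (A,hash)→2560, (A,nl)→12080, (C,nl)→12150; best=1420 via (C,hash)
  {AB}: card=20000; try (A,hash)→3200, (B,merge)→5500, (A,merge)→5750, (B,hash)→7500, (B,nl_idx)→21500, (B,nl)→60150 …(+1); best=3200 via (A,hash)
  {ABC}: card=40000; try (B,merge)→8420, (B,hash)→8920, (C,hash)→24320, (B,nl_idx)→44120, (B,nl)→121420, (C,merge)→323840 …(+1); best=8420 via (B,merge)

cost=8420; order=A,C,B; methods=hash,merge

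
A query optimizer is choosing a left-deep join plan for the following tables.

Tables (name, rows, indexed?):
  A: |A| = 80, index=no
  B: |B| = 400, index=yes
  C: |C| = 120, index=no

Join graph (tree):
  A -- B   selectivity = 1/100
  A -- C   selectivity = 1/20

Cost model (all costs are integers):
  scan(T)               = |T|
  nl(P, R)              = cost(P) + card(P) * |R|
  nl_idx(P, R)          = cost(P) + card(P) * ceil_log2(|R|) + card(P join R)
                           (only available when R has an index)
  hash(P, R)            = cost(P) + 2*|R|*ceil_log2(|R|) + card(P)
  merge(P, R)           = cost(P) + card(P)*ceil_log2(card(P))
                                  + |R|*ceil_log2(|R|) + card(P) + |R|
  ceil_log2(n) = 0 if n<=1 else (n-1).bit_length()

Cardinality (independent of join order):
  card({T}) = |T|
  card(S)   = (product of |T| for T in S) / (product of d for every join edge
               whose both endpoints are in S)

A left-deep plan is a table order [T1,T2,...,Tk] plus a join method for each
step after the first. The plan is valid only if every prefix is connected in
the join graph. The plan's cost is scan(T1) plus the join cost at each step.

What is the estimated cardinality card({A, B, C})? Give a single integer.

1920

Tables in S: A(80), B(400), C(120)
Edges inside S: A-B(d=100), A-C(d=20)
numerator = 80 * 400 * 120 = 3840000
denominator = 100 * 20 = 2000
card(S) = 3840000 / 2000 = 1920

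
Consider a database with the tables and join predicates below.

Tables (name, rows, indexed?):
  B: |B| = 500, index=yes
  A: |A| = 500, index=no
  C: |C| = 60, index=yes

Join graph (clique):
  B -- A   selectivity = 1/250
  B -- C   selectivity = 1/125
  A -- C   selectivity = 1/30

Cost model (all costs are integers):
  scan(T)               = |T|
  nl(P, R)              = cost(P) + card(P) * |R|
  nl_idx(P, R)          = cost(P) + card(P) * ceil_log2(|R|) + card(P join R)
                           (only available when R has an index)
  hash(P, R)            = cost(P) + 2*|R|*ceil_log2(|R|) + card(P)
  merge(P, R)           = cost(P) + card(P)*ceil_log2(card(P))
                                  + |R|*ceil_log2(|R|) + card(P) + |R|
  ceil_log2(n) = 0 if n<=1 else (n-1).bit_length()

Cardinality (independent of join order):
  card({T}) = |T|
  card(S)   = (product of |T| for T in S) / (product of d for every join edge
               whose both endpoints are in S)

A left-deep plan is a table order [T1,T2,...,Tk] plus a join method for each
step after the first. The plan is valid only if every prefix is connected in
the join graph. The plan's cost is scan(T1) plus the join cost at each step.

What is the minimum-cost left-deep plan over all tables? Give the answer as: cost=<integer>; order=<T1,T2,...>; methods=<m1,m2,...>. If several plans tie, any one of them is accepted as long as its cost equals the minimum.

Selinger DP (subsets sized 1..n):
  {B}: scan cost=500, card=500
  {A}: scan cost=500, card=500
  {C}: scan cost=60, card=60
  {AB}: card=1000; try (B,nl_idx)→6000, (B,hash)→10000, (A,hash)→10000, (B,merge)→10500, (A,merge)→10500, (B,nl)→250500 …(+1); best=6000 via (B,nl_idx)
  {BC}: card=240; try (B,nl_idx)→840, (C,hash)→1720, (C,nl_idx)→3740, (B,merge)→5480, (C,merge)→5920, (B,hash)→9120 …(+2); best=840 via (B,nl_idx)
  {AC}: card=1000; try (C,hash)→1720, (C,nl_idx)→4500, (A,merge)→5480, (C,merge)→5920, (A,hash)→9120, (A,nl)→30060 …(+1); best=1720 via (C,hash)
  {ABC}: card=16; try (C,hash)→7720, (A,merge)→8000, (A,hash)→10080, (B,nl_idx)→10736, (B,hash)→11720, (C,nl_idx)→12016 …(+5); best=7720 via (C,hash)

cost=7720; order=A,B,C; methods=nl_idx,hash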